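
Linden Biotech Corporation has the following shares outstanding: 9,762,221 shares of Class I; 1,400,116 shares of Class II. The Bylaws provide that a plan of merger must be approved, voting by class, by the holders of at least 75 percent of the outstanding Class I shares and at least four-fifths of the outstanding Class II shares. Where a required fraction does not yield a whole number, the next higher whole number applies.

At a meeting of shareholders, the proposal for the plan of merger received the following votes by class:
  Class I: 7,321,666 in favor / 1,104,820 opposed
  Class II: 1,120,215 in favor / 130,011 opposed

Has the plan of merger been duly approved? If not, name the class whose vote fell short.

Class I: 3/4 of 9762221 = 7321665.75, rounded up to 7321666; 7,321,666 required, 7,321,666 in favor — approved.
Class II: 4/5 of 1400116 = 1120092.80, rounded up to 1120093; 1,120,093 required, 1,120,215 in favor — approved.

Approved — every class gave the required vote.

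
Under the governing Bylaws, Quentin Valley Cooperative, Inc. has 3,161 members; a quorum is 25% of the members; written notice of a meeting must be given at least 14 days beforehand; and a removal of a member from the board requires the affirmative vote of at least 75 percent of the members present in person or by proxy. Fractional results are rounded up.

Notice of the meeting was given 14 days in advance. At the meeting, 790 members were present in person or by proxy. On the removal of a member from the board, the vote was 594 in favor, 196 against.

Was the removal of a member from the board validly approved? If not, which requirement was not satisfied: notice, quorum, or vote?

Invalid — quorum requirement not satisfied.

Notice: 14 days given; 14 required. Satisfied.
Quorum: 25% of 3,161 = 790.25, rounded up to 791; 790 present. Not satisfied.
Vote: requires three-fourths of those present (790); 3/4 of 790 = 592.50, rounded up to 593, so 593 needed; 594 in favor. Satisfied.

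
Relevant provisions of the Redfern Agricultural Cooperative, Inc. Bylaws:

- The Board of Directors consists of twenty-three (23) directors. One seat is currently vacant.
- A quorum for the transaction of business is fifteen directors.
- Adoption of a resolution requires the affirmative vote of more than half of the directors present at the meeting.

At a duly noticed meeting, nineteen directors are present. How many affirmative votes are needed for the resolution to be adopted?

10

The resolution requires a majority of the directors present (19).
A majority of 19 is 10.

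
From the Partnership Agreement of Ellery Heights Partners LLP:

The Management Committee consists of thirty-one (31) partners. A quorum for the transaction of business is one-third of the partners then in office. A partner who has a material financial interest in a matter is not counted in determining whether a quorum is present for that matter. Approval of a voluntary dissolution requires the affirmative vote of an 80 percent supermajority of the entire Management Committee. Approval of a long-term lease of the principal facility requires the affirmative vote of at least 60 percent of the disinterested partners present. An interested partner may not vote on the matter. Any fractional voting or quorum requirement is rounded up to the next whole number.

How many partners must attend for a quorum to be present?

11

1/3 of 31 = 10.33, rounded up to 11.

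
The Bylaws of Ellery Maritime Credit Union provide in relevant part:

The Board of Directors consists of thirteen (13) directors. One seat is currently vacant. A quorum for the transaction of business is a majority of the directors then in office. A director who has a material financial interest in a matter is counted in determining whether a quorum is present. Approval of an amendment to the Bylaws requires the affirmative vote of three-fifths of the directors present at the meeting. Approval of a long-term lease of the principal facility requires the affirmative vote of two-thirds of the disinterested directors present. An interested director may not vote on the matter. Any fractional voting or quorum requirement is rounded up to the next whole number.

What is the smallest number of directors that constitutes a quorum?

7

A majority of 12 is 7.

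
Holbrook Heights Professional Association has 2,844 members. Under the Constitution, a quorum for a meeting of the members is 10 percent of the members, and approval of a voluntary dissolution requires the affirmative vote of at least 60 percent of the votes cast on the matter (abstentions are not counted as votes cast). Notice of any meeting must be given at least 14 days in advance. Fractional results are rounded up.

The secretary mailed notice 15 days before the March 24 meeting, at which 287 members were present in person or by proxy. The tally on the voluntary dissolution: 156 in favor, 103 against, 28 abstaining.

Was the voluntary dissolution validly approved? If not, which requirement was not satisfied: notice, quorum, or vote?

Notice: 15 days given; 14 required. Satisfied.
Quorum: 10% of 2,844 = 284.40, rounded up to 285; 287 present. Satisfied.
Vote: requires three-fifths of the votes cast (287 − 28 abstaining = 259); 3/5 of 259 = 155.40, rounded up to 156, so 156 needed; 156 in favor. Satisfied.

Valid — all requirements satisfied.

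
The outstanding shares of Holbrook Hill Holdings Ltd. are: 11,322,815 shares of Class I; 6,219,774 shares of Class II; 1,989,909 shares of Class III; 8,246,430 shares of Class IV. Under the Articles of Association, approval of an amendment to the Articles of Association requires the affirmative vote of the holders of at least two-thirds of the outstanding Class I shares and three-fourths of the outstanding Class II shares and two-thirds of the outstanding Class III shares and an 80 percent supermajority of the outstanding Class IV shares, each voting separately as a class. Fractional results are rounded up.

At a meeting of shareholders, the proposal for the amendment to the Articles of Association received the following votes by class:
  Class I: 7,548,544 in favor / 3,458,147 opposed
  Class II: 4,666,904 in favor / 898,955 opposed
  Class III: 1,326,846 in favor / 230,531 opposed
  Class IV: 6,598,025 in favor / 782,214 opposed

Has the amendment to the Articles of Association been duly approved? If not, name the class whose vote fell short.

Approved — every class gave the required vote.

Class I: 2/3 of 11322815 = 7548543.33, rounded up to 7548544; 7,548,544 required, 7,548,544 in favor — approved.
Class II: 3/4 of 6219774 = 4664830.50, rounded up to 4664831; 4,664,831 required, 4,666,904 in favor — approved.
Class III: 2/3 of 1989909 = 1326606; 1,326,606 required, 1,326,846 in favor — approved.
Class IV: 4/5 of 8246430 = 6597144; 6,597,144 required, 6,598,025 in favor — approved.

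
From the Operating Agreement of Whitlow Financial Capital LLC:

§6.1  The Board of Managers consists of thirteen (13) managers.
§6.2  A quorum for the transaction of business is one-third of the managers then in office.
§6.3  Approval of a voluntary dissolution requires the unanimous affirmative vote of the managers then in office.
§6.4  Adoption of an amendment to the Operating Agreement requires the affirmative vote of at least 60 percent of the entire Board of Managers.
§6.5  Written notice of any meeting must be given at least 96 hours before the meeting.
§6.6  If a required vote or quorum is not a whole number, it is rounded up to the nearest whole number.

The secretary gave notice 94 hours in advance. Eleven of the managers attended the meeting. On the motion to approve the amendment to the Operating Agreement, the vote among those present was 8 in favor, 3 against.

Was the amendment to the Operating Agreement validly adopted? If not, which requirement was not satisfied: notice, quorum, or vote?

Invalid — notice requirement not satisfied.

Notice: 94 hours given; 96 required (94 < 96). Not satisfied.
Quorum: 11 present; quorum is 5. Satisfied.
Vote: the amendment to the Operating Agreement requires three-fifths of the entire Board of Managers (13). 3/5 of 13 = 7.80, rounded up to 8, so 8 affirmative votes are needed; 8 voted in favor. Satisfied.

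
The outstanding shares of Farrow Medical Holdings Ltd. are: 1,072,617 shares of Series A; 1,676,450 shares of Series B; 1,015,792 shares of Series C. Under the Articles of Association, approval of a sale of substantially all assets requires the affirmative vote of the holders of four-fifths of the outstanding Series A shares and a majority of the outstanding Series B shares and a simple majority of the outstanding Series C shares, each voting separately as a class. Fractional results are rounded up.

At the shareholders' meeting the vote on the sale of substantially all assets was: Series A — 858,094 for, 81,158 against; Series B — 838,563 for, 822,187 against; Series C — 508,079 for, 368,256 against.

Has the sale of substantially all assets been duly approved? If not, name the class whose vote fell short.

Approved — every class gave the required vote.

Series A: 4/5 of 1072617 = 858093.60, rounded up to 858094; 858,094 required, 858,094 in favor — approved.
Series B: a majority of 1676450 is 838226; 838,226 required, 838,563 in favor — approved.
Series C: a majority of 1015792 is 507897; 507,897 required, 508,079 in favor — approved.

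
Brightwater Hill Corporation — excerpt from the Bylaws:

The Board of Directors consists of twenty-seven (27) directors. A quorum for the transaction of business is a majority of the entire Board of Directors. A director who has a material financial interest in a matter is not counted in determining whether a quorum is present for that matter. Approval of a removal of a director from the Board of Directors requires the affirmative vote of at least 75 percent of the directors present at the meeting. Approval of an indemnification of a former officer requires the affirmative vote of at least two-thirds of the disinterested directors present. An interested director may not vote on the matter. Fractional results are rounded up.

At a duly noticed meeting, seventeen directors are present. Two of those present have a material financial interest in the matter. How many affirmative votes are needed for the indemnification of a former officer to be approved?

The indemnification of a former officer requires two-thirds of the disinterested directors present (17 − 2 = 15).
2/3 of 15 = 10.

10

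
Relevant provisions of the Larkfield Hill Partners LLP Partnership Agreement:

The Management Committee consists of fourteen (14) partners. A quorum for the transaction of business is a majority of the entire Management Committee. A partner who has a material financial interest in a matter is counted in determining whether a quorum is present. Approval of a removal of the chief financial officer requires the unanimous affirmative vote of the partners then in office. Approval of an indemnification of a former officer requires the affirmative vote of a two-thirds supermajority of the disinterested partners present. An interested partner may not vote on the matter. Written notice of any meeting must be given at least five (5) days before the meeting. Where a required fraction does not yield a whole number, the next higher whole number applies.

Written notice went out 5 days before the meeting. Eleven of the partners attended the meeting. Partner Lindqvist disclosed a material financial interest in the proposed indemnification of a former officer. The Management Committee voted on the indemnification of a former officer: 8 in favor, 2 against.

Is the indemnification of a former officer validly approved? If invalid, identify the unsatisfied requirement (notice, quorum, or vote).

Notice: 5 days given; 5 required (5 ≥ 5). Satisfied.
Quorum: 11 present (interested partners count toward quorum); quorum is 8. Satisfied.
Vote: the indemnification of a former officer requires two-thirds of the disinterested partners present (11 − 1 = 10). 2/3 of 10 = 6.67, rounded up to 7, so 7 affirmative votes are needed; 8 voted in favor. Satisfied.

Valid — all requirements satisfied.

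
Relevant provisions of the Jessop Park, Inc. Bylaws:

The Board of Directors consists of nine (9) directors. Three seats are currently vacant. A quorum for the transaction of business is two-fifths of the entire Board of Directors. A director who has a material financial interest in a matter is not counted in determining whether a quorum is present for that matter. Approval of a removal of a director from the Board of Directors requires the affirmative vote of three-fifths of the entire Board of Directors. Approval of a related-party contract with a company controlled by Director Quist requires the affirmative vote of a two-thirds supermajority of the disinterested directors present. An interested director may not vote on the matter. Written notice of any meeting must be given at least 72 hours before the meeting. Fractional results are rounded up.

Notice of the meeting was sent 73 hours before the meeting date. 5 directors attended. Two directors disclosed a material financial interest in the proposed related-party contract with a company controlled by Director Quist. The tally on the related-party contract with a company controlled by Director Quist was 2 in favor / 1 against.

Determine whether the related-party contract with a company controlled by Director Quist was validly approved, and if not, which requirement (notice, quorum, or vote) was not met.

Notice: 73 hours given; 72 required (73 ≥ 72). Satisfied.
Quorum: 5 present, but the 2 interested directors do not count, leaving 3. Quorum is 4. Not satisfied.
Vote: the related-party contract with a company controlled by Director Quist requires two-thirds of the disinterested directors present (5 − 2 = 3). 2/3 of 3 = 2, so 2 affirmative votes are needed; 2 voted in favor. Satisfied. (Moot — without a quorum no business can be validly transacted.)

Invalid — quorum requirement not satisfied.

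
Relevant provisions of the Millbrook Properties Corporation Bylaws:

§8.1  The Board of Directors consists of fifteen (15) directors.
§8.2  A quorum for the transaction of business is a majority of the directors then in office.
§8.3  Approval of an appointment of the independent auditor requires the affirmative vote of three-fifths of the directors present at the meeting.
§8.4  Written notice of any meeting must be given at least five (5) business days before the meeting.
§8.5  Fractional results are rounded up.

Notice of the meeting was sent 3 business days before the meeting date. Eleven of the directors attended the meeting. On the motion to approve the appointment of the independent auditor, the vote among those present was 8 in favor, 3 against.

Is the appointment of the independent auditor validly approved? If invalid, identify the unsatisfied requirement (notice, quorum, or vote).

Invalid — notice requirement not satisfied.

Notice: 3 business days given; 5 required (3 < 5). Not satisfied.
Quorum: 11 present; quorum is 8. Satisfied.
Vote: the appointment of the independent auditor requires three-fifths of the directors present (11). 3/5 of 11 = 6.60, rounded up to 7, so 7 affirmative votes are needed; 8 voted in favor. Satisfied.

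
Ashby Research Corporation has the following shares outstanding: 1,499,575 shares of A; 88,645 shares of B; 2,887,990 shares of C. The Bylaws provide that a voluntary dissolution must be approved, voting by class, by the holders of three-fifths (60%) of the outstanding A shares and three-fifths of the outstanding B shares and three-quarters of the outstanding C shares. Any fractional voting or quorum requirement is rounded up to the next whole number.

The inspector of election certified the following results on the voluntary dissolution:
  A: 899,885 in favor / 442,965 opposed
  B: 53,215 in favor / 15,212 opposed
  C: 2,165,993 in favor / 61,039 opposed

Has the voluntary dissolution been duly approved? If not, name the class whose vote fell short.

A: 3/5 of 1499575 = 899745; 899,745 required, 899,885 in favor — approved.
B: 3/5 of 88645 = 53187; 53,187 required, 53,215 in favor — approved.
C: 3/4 of 2887990 = 2165992.50, rounded up to 2165993; 2,165,993 required, 2,165,993 in favor — approved.

Approved — every class gave the required vote.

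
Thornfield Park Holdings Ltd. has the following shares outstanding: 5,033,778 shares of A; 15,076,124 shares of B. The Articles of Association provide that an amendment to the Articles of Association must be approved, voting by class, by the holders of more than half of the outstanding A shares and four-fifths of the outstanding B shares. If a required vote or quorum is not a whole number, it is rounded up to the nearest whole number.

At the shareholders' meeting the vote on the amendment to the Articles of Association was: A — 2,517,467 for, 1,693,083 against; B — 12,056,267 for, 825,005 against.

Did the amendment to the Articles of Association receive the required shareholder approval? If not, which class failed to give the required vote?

Not approved — the B shares did not give the required vote.

A: a majority of 5033778 is 2516890; 2,516,890 required, 2,517,467 in favor — approved.
B: 4/5 of 15076124 = 12060899.20, rounded up to 12060900; 12,060,900 required, 12,056,267 in favor — not approved.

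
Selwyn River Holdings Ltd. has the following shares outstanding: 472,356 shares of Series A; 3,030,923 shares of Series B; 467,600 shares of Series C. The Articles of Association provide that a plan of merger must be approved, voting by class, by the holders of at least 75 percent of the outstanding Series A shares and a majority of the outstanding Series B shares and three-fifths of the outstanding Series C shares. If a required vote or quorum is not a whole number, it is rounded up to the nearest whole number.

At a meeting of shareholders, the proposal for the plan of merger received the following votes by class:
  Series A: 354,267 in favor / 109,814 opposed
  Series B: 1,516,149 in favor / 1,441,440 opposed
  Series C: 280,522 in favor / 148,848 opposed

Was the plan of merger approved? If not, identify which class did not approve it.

Series A: 3/4 of 472356 = 354267; 354,267 required, 354,267 in favor — approved.
Series B: a majority of 3030923 is 1515462; 1,515,462 required, 1,516,149 in favor — approved.
Series C: 3/5 of 467600 = 280560; 280,560 required, 280,522 in favor — not approved.

Not approved — the Series C shares did not give the required vote.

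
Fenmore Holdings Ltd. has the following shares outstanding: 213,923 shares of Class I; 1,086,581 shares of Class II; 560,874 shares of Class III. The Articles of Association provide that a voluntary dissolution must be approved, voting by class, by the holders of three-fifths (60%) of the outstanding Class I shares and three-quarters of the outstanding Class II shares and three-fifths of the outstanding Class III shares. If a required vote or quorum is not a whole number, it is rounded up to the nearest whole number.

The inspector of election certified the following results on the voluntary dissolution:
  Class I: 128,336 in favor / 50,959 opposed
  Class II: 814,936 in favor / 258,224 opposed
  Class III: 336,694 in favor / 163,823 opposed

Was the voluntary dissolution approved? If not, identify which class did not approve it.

Not approved — the Class I shares did not give the required vote.

Class I: 3/5 of 213923 = 128353.80, rounded up to 128354; 128,354 required, 128,336 in favor — not approved.
Class II: 3/4 of 1086581 = 814935.75, rounded up to 814936; 814,936 required, 814,936 in favor — approved.
Class III: 3/5 of 560874 = 336524.40, rounded up to 336525; 336,525 required, 336,694 in favor — approved.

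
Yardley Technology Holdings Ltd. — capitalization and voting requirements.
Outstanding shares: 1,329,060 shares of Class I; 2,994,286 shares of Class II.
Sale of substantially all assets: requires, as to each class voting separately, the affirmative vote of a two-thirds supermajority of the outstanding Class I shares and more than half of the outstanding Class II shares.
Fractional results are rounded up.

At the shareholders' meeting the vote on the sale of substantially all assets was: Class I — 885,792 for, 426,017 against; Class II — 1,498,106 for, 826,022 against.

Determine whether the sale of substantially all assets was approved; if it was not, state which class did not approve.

Not approved — the Class I shares did not give the required vote.

Class I: 2/3 of 1329060 = 886040; 886,040 required, 885,792 in favor — not approved.
Class II: a majority of 2994286 is 1497144; 1,497,144 required, 1,498,106 in favor — approved.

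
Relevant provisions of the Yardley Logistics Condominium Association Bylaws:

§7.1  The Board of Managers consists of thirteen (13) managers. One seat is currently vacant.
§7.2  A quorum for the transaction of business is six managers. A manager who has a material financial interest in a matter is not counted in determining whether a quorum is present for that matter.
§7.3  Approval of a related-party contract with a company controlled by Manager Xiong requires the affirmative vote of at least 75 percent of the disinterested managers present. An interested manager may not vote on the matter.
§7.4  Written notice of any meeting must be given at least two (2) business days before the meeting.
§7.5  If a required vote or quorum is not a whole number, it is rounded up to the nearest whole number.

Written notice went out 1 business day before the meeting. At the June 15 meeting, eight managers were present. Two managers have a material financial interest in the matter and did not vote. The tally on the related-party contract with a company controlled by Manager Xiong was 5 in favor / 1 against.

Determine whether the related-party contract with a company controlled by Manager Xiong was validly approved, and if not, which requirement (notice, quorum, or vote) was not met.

Invalid — notice requirement not satisfied.

Notice: 1 business day given; 2 required (1 < 2). Not satisfied.
Quorum: 8 present, but the 2 interested managers do not count, leaving 6. Quorum is 6. Satisfied.
Vote: the related-party contract with a company controlled by Manager Xiong requires three-fourths of the disinterested managers present (8 − 2 = 6). 3/4 of 6 = 4.50, rounded up to 5, so 5 affirmative votes are needed; 5 voted in favor. Satisfied.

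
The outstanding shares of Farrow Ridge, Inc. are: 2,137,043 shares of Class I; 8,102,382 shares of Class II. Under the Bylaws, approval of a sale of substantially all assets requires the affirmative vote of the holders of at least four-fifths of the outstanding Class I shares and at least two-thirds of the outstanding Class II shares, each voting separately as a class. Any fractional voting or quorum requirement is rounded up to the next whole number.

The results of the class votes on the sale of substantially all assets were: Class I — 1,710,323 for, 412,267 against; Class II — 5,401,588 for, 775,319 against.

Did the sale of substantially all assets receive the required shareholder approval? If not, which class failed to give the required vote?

Approved — every class gave the required vote.

Class I: 4/5 of 2137043 = 1709634.40, rounded up to 1709635; 1,709,635 required, 1,710,323 in favor — approved.
Class II: 2/3 of 8102382 = 5401588; 5,401,588 required, 5,401,588 in favor — approved.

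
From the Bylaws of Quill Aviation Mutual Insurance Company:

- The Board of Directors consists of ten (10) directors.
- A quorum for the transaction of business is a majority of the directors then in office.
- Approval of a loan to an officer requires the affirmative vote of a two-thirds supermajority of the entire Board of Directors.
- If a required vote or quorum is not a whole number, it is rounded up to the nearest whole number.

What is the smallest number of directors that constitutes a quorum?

6

A majority of 10 is 6.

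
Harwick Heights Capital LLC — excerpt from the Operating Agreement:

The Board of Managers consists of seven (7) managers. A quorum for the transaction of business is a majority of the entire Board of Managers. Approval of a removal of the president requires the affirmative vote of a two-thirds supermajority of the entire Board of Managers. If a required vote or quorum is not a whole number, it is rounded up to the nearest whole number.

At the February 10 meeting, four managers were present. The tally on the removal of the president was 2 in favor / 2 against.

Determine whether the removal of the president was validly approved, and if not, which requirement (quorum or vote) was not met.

Invalid — vote requirement not satisfied.

Quorum: 4 present; quorum is 4. Satisfied.
Vote: the removal of the president requires two-thirds of the entire Board of Managers (7). 2/3 of 7 = 4.67, rounded up to 5, so 5 affirmative votes are needed; 2 voted in favor. Not satisfied.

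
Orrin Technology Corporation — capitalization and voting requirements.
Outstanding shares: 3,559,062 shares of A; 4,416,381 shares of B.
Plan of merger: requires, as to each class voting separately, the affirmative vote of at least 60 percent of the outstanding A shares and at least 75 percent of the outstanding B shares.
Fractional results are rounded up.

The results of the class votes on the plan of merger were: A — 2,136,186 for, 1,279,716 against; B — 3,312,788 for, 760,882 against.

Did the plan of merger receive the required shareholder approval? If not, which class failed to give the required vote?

Approved — every class gave the required vote.

A: 3/5 of 3559062 = 2135437.20, rounded up to 2135438; 2,135,438 required, 2,136,186 in favor — approved.
B: 3/4 of 4416381 = 3312285.75, rounded up to 3312286; 3,312,286 required, 3,312,788 in favor — approved.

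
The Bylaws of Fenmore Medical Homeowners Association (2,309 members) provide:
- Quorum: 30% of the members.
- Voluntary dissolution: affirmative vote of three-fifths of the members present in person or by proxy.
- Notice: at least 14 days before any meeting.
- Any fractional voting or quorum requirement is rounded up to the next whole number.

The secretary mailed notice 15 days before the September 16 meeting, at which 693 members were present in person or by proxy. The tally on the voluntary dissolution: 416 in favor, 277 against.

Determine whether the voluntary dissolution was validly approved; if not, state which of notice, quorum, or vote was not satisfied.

Valid — all requirements satisfied.

Notice: 15 days given; 14 required. Satisfied.
Quorum: 30% of 2,309 = 692.70, rounded up to 693; 693 present. Satisfied.
Vote: requires three-fifths of those present (693); 3/5 of 693 = 415.80, rounded up to 416, so 416 needed; 416 in favor. Satisfied.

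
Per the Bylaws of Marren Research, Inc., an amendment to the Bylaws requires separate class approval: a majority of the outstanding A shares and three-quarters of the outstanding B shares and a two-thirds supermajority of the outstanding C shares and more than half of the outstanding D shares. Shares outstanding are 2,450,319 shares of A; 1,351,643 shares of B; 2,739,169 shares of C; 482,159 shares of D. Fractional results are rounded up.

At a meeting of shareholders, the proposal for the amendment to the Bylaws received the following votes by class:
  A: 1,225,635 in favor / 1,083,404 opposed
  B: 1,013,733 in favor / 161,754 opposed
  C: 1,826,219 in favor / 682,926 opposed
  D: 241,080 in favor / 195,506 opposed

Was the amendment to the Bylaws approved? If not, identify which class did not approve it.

Approved — every class gave the required vote.

A: a majority of 2450319 is 1225160; 1,225,160 required, 1,225,635 in favor — approved.
B: 3/4 of 1351643 = 1013732.25, rounded up to 1013733; 1,013,733 required, 1,013,733 in favor — approved.
C: 2/3 of 2739169 = 1826112.67, rounded up to 1826113; 1,826,113 required, 1,826,219 in favor — approved.
D: a majority of 482159 is 241080; 241,080 required, 241,080 in favor — approved.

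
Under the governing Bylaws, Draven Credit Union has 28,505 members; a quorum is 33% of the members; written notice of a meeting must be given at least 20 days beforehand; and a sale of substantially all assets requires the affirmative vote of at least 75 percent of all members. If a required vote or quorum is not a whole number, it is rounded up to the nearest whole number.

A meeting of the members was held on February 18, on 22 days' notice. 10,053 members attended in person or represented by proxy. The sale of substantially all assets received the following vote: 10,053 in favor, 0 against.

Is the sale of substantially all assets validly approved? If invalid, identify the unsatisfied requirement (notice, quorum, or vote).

Notice: 22 days given; 20 required. Satisfied.
Quorum: 33% of 28,505 = 9,406.65, rounded up to 9,407; 10,053 present. Satisfied.
Vote: requires three-fourths of all members (28,505); 3/4 of 28505 = 21378.75, rounded up to 21379, so 21,379 needed; 10,053 in favor. Not satisfied.

Invalid — vote requirement not satisfied.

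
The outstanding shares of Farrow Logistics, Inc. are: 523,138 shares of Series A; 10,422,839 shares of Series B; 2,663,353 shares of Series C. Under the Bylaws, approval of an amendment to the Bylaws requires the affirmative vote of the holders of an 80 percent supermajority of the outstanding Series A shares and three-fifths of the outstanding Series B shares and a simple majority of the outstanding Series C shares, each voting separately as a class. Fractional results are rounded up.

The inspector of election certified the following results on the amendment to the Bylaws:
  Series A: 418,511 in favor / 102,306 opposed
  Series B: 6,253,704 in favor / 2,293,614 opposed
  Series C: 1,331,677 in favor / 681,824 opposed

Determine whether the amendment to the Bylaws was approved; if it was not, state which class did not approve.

Series A: 4/5 of 523138 = 418510.40, rounded up to 418511; 418,511 required, 418,511 in favor — approved.
Series B: 3/5 of 10422839 = 6253703.40, rounded up to 6253704; 6,253,704 required, 6,253,704 in favor — approved.
Series C: a majority of 2663353 is 1331677; 1,331,677 required, 1,331,677 in favor — approved.

Approved — every class gave the required vote.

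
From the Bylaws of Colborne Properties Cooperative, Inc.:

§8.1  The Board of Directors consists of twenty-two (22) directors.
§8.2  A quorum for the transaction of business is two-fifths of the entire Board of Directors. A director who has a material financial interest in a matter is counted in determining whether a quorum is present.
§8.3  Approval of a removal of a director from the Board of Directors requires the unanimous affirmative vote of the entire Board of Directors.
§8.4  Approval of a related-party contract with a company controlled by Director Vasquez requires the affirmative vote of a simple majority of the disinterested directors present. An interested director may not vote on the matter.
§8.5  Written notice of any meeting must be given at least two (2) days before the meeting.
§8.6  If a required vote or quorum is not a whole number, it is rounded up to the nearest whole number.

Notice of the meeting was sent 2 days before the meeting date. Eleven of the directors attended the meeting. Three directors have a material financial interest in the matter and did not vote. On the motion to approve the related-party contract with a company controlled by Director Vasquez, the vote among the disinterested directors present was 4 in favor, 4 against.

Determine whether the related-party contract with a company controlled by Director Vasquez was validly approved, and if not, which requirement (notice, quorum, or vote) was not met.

Notice: 2 days given; 2 required (2 ≥ 2). Satisfied.
Quorum: 11 present (interested directors count toward quorum); quorum is 9. Satisfied.
Vote: the related-party contract with a company controlled by Director Vasquez requires a majority of the disinterested directors present (11 − 3 = 8). A majority of 8 is 5, so 5 affirmative votes are needed; 4 voted in favor. Not satisfied.

Invalid — vote requirement not satisfied.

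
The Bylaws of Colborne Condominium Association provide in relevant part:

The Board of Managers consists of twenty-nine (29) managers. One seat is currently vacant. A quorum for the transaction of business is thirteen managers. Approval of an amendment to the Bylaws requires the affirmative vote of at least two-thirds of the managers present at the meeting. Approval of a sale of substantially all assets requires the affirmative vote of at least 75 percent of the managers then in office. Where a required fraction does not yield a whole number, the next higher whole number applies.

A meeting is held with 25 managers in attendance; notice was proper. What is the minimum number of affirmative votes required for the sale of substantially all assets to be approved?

The sale of substantially all assets requires three-fourths of the managers then in office (28).
3/4 of 28 = 21.

21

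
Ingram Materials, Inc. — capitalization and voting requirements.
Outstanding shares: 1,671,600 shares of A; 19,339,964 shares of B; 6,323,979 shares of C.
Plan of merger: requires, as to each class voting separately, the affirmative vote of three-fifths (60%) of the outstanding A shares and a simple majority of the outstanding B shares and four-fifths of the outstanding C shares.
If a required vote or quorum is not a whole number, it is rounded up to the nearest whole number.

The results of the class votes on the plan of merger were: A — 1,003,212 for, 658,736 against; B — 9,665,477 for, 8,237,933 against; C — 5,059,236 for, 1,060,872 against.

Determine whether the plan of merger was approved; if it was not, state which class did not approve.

A: 3/5 of 1671600 = 1002960; 1,002,960 required, 1,003,212 in favor — approved.
B: a majority of 19339964 is 9669983; 9,669,983 required, 9,665,477 in favor — not approved.
C: 4/5 of 6323979 = 5059183.20, rounded up to 5059184; 5,059,184 required, 5,059,236 in favor — approved.

Not approved — the B shares did not give the required vote.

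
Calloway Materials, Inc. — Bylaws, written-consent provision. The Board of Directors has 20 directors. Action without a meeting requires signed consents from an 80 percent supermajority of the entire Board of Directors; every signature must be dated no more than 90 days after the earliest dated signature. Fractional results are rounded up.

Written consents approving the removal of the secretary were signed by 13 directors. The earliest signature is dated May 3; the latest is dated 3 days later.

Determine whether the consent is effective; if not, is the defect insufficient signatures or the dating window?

Signatures required: an 80 percent supermajority of 20 — 4/5 of 20 = 16, so 16 needed; 13 signed. Insufficient.
Dating window: the latest signature is 3 days after the earliest; the limit is 90 days. Within the window.

Not effective — insufficient signatures.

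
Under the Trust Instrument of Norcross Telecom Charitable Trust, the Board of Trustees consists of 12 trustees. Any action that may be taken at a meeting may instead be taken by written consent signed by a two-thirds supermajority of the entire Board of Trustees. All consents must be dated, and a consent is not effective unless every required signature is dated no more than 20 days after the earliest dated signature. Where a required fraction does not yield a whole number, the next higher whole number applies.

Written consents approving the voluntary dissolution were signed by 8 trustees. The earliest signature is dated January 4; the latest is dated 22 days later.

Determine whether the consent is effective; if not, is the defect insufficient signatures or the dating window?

Not effective — dating-window requirement not satisfied.

Signatures required: a two-thirds supermajority of 12 — 2/3 of 12 = 8, so 8 needed; 8 signed. Sufficient.
Dating window: the latest signature is 22 days after the earliest; the limit is 20 days. Outside the window.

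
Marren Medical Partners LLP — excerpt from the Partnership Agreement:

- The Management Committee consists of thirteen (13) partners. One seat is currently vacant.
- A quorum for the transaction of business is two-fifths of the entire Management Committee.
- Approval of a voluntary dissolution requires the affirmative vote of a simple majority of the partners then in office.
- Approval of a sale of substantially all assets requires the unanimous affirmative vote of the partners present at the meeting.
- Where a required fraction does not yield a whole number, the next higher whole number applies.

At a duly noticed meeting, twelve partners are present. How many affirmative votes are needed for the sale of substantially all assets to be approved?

12

The sale of substantially all assets requires the unanimous vote of the partners present (12).
Unanimous means all 12.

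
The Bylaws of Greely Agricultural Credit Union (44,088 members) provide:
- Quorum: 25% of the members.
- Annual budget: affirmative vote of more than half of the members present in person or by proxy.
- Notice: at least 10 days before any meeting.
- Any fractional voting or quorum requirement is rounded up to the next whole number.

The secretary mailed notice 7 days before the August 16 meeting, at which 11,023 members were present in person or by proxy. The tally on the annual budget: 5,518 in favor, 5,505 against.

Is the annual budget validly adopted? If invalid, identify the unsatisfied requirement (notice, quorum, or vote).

Notice: 7 days given; 10 required. Not satisfied.
Quorum: 25% of 44,088 = 11,022; 11,023 present. Satisfied.
Vote: requires a majority of those present (11,023); a majority of 11023 is 5512, so 5,512 needed; 5,518 in favor. Satisfied.

Invalid — notice requirement not satisfied.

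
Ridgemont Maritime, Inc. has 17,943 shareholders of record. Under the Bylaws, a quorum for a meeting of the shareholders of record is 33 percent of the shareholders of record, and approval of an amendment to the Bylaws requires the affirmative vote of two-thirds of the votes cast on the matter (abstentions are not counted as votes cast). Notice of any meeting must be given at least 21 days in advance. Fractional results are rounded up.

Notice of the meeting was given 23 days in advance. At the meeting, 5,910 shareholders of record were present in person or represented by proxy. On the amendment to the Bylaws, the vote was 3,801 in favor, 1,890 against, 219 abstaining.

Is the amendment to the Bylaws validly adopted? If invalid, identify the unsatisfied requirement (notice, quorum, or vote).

Invalid — quorum requirement not satisfied.

Notice: 23 days given; 21 required. Satisfied.
Quorum: 33% of 17,943 = 5,921.19, rounded up to 5,922; 5,910 present. Not satisfied.
Vote: requires two-thirds of the votes cast (5,910 − 219 abstaining = 5,691); 2/3 of 5691 = 3794, so 3,794 needed; 3,801 in favor. Satisfied.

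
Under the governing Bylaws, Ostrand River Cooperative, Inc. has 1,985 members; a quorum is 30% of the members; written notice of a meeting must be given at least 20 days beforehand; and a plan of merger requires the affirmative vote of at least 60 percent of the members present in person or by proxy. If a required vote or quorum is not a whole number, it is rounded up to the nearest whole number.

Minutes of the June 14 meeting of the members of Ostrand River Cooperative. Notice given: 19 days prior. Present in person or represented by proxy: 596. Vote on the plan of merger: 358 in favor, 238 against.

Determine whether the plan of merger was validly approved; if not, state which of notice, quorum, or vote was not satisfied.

Notice: 19 days given; 20 required. Not satisfied.
Quorum: 30% of 1,985 = 595.50, rounded up to 596; 596 present. Satisfied.
Vote: requires three-fifths of those present (596); 3/5 of 596 = 357.60, rounded up to 358, so 358 needed; 358 in favor. Satisfied.

Invalid — notice requirement not satisfied.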